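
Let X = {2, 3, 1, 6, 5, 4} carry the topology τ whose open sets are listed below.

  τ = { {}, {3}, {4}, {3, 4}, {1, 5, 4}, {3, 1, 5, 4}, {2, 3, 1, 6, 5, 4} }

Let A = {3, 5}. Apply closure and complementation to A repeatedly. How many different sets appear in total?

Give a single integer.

cl via duality: int({2, 1, 6, 4}) = {4}, so X∖{4} = {2, 3, 1, 6, 5}
Write k for closure, c for complement:
  1. A     = {3, 5}
  2. kA    = {2, 3, 1, 6, 5}
  3. cA    = {2, 1, 6, 4}
  4. ckA   = {4}
  5. kcA   = {2, 1, 6, 5, 4}
  6. ckcA  = {3}
  7. kckcA = {2, 3, 6}
  8. ckckcA = {1, 5, 4}
applying k or c yields no new set

8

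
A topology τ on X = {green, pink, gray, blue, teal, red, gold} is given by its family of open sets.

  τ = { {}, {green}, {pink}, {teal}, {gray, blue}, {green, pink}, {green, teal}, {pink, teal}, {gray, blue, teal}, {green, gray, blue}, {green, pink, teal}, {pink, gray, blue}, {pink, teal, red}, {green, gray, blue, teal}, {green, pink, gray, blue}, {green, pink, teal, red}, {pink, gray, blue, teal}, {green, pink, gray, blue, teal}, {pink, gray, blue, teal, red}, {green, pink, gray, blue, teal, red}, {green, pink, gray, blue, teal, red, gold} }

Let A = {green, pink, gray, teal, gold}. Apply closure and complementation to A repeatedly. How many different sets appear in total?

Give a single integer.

closure: X∖int(X∖A) = X∖{} = {green, pink, gray, blue, teal, red, gold}
Let k=closure and c=complement:
  1. A     = {green, pink, gray, teal, gold}
  2. kA    = {green, pink, gray, blue, teal, red, gold}
  3. cA    = {blue, red}
  4. ckA   = {}
  5. kcA   = {gray, blue, red, gold}
  6. ckcA  = {green, pink, teal}
  7. kckcA = {green, pink, teal, red, gold}
  8. ckckcA = {gray, blue}
  9. kckckcA = {gray, blue, gold}
  10. ckckckcA = {green, pink, teal, red}
— saturated at 10

10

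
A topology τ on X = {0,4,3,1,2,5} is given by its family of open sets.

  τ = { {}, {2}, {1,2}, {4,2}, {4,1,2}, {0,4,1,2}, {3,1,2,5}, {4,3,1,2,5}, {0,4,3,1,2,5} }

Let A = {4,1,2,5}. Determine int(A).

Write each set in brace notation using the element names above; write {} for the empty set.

{4,1,2}

U open, U⊆A: {}, {2}, {1,2}, {4,2}, {4,1,2}. int(A) = ⋃ = {4,1,2}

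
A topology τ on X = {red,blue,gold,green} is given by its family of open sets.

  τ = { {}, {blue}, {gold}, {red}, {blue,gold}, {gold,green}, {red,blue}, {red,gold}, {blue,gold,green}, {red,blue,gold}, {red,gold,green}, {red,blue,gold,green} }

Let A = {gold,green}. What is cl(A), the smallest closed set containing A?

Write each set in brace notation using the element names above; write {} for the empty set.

cl via duality: int({red,blue}) = {red,blue}, so X∖{red,blue} = {gold,green}

{gold,green}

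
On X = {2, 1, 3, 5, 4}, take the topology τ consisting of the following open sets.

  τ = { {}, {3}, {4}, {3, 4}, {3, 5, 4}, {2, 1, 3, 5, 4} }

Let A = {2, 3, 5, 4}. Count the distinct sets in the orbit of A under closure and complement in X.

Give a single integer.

6

X∖A={1}, int(X∖A)={}, hence cl(A)={2, 1, 3, 5, 4}
Orbit (k=closure, c=complement):
  1. A     = {2, 3, 5, 4}
  2. kA    = {2, 1, 3, 5, 4}
  3. cA    = {1}
  4. ckA   = {}
  5. kcA   = {2, 1}
  6. ckcA  = {3, 5, 4}
(closed under both — stop)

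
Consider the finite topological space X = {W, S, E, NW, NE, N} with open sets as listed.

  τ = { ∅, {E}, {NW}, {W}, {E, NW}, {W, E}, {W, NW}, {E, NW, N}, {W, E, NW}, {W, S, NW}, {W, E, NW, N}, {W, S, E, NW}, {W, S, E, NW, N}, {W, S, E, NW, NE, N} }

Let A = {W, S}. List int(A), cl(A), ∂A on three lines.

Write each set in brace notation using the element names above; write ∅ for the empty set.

open subsets of A: ∅, {W}; so int(A) = {W}
closure: X∖int(X∖A) = X∖{E, NW, N} = {W, S, NE}
∂A = {W, S, NE} minus {W} = {S, NE}

int(A) = {W}
cl(A)  = {W, S, NE}
∂A     = {S, NE}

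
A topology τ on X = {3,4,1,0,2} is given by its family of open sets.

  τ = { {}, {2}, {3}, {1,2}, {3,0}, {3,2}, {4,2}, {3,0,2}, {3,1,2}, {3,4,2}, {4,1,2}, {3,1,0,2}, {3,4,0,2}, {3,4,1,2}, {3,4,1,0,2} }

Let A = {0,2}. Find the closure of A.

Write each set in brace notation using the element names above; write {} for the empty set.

{4,1,0,2}

X∖A={3,4,1}, int(X∖A)={3}, hence cl(A)={4,1,0,2}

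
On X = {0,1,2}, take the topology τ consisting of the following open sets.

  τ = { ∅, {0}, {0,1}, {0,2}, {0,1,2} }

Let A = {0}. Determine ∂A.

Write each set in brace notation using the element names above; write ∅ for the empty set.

{1,2}

open subsets of A: ∅, {0}; so int(A) = {0}
closure: X∖int(X∖A) = X∖∅ = {0,1,2}
∂A = {0,1,2} minus {0} = {1,2}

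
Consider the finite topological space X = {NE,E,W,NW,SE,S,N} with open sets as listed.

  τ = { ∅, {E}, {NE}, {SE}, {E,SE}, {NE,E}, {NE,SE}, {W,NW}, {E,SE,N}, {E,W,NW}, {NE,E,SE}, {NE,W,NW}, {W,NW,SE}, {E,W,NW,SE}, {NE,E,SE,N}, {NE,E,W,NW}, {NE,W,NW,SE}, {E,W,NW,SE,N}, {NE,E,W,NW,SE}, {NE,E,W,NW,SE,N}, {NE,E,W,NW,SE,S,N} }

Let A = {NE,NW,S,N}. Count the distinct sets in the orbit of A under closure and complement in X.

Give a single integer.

12

X∖A={E,W,SE}, int(X∖A)={E,SE}, hence cl(A)={NE,W,NW,S,N}
Orbit (k=closure, c=complement):
  1. A     = {NE,NW,S,N}
  2. kA    = {NE,W,NW,S,N}
  3. cA    = {E,W,SE}
  4. ckA   = {E,SE}
  5. kcA   = {E,W,NW,SE,S,N}
  6. kckA  = {E,SE,S,N}
  7. ckcA  = {NE}
  8. ckckA = {NE,W,NW}
  9. kckcA = {NE,S}
  10. kckckA = {NE,W,NW,S}
  11. ckckcA = {E,W,NW,SE,N}
  12. ckckckA = {E,SE,N}
(closed under both — stop)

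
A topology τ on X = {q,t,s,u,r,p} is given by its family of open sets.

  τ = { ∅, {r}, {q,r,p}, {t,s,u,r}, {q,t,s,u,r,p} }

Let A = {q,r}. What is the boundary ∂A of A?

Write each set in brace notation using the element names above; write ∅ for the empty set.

{q,t,s,u,p}

open subsets of A: ∅, {r}; so int(A) = {r}
closure: X∖int(X∖A) = X∖∅ = {q,t,s,u,r,p}
∂A = {q,t,s,u,r,p} minus {r} = {q,t,s,u,p}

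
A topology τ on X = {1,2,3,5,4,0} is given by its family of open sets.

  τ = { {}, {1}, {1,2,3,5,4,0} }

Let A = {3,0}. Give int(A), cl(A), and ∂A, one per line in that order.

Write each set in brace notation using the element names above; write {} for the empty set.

int(A) = {}
cl(A)  = {2,3,5,4,0}
∂A     = {2,3,5,4,0}

opens ⊆ A: {}; union → int = {}
complement {1,2,5,4}; its interior {1}; cl(A) = X∖{1} = {2,3,5,4,0}
boundary = {2,3,5,4,0} ∖ {} = {2,3,5,4,0}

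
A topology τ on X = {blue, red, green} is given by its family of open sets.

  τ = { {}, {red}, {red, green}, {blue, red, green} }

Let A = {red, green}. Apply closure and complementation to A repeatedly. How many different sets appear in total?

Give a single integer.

closure: X∖int(X∖A) = X∖{} = {blue, red, green}
Let k=closure and c=complement:
  1. A     = {red, green}
  2. kA    = {blue, red, green}
  3. cA    = {blue}
  4. ckA   = {}
— saturated at 4

4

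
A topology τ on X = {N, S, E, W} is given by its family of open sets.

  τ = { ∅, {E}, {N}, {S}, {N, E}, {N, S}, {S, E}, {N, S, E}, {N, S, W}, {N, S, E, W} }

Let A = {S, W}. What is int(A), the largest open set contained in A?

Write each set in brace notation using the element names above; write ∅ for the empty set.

open subsets of A: ∅, {S}; so int(A) = {S}

{S}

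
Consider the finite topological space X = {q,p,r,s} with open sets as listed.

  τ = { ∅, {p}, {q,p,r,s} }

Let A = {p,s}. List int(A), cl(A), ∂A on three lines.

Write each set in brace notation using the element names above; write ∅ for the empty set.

opens ⊆ A: ∅, {p}; union → int = {p}
complement {q,r}; its interior ∅; cl(A) = X∖∅ = {q,p,r,s}
boundary = {q,p,r,s} ∖ {p} = {q,r,s}

int(A) = {p}
cl(A)  = {q,p,r,s}
∂A     = {q,r,s}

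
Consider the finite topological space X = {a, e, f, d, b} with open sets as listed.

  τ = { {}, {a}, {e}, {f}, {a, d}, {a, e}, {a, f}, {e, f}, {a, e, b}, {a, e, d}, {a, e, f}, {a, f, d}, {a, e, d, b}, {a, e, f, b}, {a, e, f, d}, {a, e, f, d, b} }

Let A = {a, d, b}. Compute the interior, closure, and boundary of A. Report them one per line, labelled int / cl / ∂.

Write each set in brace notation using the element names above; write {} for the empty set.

int(A) = {a, d}
cl(A)  = {a, d, b}
∂A     = {b}

interior: largest open inside A is {a, d} (from {}, {a}, {a, d})
cl via duality: int({e, f}) = {e, f}, so X∖{e, f} = {a, d, b}
cl∖int = {b}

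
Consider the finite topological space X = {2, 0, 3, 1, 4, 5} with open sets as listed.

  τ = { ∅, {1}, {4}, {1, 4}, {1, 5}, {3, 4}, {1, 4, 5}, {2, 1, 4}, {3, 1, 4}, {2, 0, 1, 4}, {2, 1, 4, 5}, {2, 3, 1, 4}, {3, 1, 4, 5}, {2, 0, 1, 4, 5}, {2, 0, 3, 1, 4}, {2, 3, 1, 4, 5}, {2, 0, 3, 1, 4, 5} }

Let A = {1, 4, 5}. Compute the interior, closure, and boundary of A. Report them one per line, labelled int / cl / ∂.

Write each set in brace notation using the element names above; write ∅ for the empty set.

int(A) = {1, 4, 5}
cl(A)  = {2, 0, 3, 1, 4, 5}
∂A     = {2, 0, 3}

U open, U⊆A: ∅, {1}, {4}, {1, 5}, {1, 4}, {1, 4, 5}. int(A) = ⋃ = {1, 4, 5}
X∖A={2, 0, 3}, int(X∖A)=∅, hence cl(A)={2, 0, 3, 1, 4, 5}
∂A: remove int from cl → {2, 0, 3}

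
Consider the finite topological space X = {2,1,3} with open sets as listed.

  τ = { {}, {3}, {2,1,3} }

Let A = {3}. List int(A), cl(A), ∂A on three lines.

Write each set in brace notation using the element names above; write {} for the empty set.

open subsets of A: {}, {3}; so int(A) = {3}
closure: X∖int(X∖A) = X∖{} = {2,1,3}
∂A = {2,1,3} minus {3} = {2,1}

int(A) = {3}
cl(A)  = {2,1,3}
∂A     = {2,1}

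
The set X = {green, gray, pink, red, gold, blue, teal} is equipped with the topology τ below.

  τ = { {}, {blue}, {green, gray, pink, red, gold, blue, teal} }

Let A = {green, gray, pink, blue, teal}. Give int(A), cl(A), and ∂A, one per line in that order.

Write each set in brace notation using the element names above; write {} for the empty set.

open subsets of A: {}, {blue}; so int(A) = {blue}
closure: X∖int(X∖A) = X∖{} = {green, gray, pink, red, gold, blue, teal}
∂A = {green, gray, pink, red, gold, blue, teal} minus {blue} = {green, gray, pink, red, gold, teal}

int(A) = {blue}
cl(A)  = {green, gray, pink, red, gold, blue, teal}
∂A     = {green, gray, pink, red, gold, teal}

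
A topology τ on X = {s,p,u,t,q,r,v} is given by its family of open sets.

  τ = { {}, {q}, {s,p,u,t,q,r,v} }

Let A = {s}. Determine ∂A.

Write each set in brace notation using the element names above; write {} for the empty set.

interior: largest open inside A is {} (from {})
cl via duality: int({p,u,t,q,r,v}) = {q}, so X∖{q} = {s,p,u,t,r,v}
cl∖int = {s,p,u,t,r,v}

{s,p,u,t,r,v}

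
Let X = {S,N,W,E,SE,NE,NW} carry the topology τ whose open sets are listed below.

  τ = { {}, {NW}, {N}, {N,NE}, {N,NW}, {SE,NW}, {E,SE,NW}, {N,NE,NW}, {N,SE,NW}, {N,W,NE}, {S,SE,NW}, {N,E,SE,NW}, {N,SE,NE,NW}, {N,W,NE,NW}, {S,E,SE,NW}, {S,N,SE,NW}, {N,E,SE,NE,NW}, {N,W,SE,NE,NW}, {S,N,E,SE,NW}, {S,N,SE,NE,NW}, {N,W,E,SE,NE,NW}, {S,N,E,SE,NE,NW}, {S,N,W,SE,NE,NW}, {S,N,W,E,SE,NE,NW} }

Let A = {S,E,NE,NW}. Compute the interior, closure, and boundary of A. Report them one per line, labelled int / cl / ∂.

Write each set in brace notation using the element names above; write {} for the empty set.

open subsets of A: {}, {NW}; so int(A) = {NW}
closure: X∖int(X∖A) = X∖{N} = {S,W,E,SE,NE,NW}
∂A = {S,W,E,SE,NE,NW} minus {NW} = {S,W,E,SE,NE}

int(A) = {NW}
cl(A)  = {S,W,E,SE,NE,NW}
∂A     = {S,W,E,SE,NE}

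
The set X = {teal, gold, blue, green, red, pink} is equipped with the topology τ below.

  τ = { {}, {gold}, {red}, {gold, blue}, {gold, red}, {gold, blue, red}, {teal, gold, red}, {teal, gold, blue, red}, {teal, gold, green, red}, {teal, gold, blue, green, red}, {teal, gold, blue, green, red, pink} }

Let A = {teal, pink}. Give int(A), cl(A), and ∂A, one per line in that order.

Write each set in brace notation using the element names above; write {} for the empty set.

int(A) = {}
cl(A)  = {teal, green, pink}
∂A     = {teal, green, pink}

opens ⊆ A: {}; union → int = {}
complement {gold, blue, green, red}; its interior {gold, blue, red}; cl(A) = X∖{gold, blue, red} = {teal, green, pink}
boundary = {teal, green, pink} ∖ {} = {teal, green, pink}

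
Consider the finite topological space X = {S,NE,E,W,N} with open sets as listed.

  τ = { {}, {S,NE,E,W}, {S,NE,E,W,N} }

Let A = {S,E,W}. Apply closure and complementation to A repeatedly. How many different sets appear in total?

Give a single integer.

complement {NE,N}; its interior {}; cl(A) = X∖{} = {S,NE,E,W,N}
With k = closure, c = complement:
  1. A     = {S,E,W}
  2. kA    = {S,NE,E,W,N}
  3. cA    = {NE,N}
  4. ckA   = {}
k, c of each give nothing new

4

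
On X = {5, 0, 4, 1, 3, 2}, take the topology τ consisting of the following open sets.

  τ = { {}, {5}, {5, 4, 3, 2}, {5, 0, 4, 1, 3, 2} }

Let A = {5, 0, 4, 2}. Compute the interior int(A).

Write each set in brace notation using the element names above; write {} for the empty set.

{5}

interior: largest open inside A is {5} (from {}, {5})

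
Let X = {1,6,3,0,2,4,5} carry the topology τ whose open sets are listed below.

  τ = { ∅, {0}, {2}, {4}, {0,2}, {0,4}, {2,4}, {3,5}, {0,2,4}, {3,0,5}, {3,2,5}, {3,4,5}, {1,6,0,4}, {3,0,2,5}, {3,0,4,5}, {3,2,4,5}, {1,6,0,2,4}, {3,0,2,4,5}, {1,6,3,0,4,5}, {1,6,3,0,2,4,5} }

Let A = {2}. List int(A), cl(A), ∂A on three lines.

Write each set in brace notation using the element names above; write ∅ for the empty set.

open subsets of A: ∅, {2}; so int(A) = {2}
closure: X∖int(X∖A) = X∖{1,6,3,0,4,5} = {2}
∂A = {2} minus {2} = ∅

int(A) = {2}
cl(A)  = {2}
∂A     = ∅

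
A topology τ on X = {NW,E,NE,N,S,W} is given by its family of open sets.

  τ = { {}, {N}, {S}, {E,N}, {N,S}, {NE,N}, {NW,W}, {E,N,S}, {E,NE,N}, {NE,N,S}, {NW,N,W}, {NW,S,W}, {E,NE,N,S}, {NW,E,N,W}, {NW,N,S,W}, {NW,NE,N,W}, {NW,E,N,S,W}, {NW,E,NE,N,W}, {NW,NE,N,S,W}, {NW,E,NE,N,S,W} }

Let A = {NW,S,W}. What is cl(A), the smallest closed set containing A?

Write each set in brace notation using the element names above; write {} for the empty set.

complement {E,NE,N}; its interior {E,NE,N}; cl(A) = X∖{E,NE,N} = {NW,S,W}

{NW,S,W}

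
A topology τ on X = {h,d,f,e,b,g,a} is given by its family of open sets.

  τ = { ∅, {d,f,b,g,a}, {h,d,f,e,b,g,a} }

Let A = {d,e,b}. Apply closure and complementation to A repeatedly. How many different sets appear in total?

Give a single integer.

complement {h,f,g,a}; its interior ∅; cl(A) = X∖∅ = {h,d,f,e,b,g,a}
With k = closure, c = complement:
  1. A     = {d,e,b}
  2. kA    = {h,d,f,e,b,g,a}
  3. cA    = {h,f,g,a}
  4. ckA   = ∅
k, c of each give nothing new

4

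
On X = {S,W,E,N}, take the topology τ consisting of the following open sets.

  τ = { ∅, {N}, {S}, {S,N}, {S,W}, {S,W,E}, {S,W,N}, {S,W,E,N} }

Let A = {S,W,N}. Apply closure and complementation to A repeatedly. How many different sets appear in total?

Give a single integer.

cl via duality: int({E}) = ∅, so X∖∅ = {S,W,E,N}
Write k for closure, c for complement:
  1. A     = {S,W,N}
  2. kA    = {S,W,E,N}
  3. cA    = {E}
  4. ckA   = ∅
applying k or c yields no new set

4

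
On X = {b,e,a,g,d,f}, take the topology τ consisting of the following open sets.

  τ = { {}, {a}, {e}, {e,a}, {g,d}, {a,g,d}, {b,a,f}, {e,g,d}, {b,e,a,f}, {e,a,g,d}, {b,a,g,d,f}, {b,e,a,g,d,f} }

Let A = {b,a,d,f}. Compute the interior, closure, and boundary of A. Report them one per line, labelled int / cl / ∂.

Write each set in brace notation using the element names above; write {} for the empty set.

open subsets of A: {}, {a}, {b,a,f}; so int(A) = {b,a,f}
closure: X∖int(X∖A) = X∖{e} = {b,a,g,d,f}
∂A = {b,a,g,d,f} minus {b,a,f} = {g,d}

int(A) = {b,a,f}
cl(A)  = {b,a,g,d,f}
∂A     = {g,d}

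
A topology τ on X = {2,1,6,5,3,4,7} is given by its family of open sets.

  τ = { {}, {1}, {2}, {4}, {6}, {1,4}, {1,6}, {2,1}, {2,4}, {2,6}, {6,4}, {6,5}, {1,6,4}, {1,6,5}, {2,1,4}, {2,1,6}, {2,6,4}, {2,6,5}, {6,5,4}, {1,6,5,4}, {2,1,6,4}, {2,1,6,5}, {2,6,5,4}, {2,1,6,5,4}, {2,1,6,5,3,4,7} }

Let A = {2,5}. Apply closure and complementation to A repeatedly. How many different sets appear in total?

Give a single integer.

complement {1,6,3,4,7}; its interior {1,6,4}; cl(A) = X∖{1,6,4} = {2,5,3,7}
With k = closure, c = complement:
  1. A     = {2,5}
  2. kA    = {2,5,3,7}
  3. cA    = {1,6,3,4,7}
  4. ckA   = {1,6,4}
  5. kcA   = {1,6,5,3,4,7}
  6. ckcA  = {2}
  7. kckcA = {2,3,7}
  8. ckckcA = {1,6,5,4}
k, c of each give nothing new

8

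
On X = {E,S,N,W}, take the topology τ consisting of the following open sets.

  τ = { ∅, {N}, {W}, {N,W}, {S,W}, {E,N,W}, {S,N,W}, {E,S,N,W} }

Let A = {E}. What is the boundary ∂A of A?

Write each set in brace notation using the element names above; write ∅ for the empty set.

open subsets of A: ∅; so int(A) = ∅
closure: X∖int(X∖A) = X∖{S,N,W} = {E}
∂A = {E} minus ∅ = {E}

{E}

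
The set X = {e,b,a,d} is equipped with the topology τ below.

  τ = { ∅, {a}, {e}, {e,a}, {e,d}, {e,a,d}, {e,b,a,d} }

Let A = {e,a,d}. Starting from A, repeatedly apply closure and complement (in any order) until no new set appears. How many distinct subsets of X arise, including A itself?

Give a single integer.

X∖A={b}, int(X∖A)=∅, hence cl(A)={e,b,a,d}
Orbit (k=closure, c=complement):
  1. A     = {e,a,d}
  2. kA    = {e,b,a,d}
  3. cA    = {b}
  4. ckA   = ∅
(closed under both — stop)

4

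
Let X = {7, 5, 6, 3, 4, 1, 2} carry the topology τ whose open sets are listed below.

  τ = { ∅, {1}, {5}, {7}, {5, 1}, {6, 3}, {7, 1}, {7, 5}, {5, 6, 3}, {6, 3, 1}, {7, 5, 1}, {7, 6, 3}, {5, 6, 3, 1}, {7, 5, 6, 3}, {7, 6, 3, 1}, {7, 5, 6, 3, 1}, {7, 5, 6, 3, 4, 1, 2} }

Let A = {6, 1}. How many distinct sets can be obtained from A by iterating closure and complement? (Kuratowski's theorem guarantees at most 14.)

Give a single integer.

10

closure: X∖int(X∖A) = X∖{7, 5} = {6, 3, 4, 1, 2}
Let k=closure and c=complement:
  1. A     = {6, 1}
  2. kA    = {6, 3, 4, 1, 2}
  3. cA    = {7, 5, 3, 4, 2}
  4. ckA   = {7, 5}
  5. kcA   = {7, 5, 6, 3, 4, 2}
  6. kckA  = {7, 5, 4, 2}
  7. ckcA  = {1}
  8. ckckA = {6, 3, 1}
  9. kckcA = {4, 1, 2}
  10. ckckcA = {7, 5, 6, 3}
— saturated at 10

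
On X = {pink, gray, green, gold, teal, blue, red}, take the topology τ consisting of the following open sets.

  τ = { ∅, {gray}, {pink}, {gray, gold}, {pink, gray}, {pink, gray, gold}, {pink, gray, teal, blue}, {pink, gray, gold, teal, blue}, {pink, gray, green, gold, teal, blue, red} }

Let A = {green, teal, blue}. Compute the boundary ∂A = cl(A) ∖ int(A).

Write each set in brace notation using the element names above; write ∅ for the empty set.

open subsets of A: ∅; so int(A) = ∅
closure: X∖int(X∖A) = X∖{pink, gray, gold} = {green, teal, blue, red}
∂A = {green, teal, blue, red} minus ∅ = {green, teal, blue, red}

{green, teal, blue, red}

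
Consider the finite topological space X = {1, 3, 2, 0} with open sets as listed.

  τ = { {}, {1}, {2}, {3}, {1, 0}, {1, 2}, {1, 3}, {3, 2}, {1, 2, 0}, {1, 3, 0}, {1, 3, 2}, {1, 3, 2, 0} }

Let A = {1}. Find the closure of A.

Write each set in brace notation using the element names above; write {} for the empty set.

{1, 0}

complement {3, 2, 0}; its interior {3, 2}; cl(A) = X∖{3, 2} = {1, 0}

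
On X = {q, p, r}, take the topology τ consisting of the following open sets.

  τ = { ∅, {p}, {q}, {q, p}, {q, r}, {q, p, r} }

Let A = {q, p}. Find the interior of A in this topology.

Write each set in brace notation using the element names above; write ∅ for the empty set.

opens ⊆ A: ∅, {q}, {p}, {q, p}; union → int = {q, p}

{q, p}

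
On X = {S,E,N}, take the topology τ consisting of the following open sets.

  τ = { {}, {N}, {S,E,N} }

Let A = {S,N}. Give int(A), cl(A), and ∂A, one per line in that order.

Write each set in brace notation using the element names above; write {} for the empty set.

interior: largest open inside A is {N} (from {}, {N})
cl via duality: int({E}) = {}, so X∖{} = {S,E,N}
cl∖int = {S,E}

int(A) = {N}
cl(A)  = {S,E,N}
∂A     = {S,E}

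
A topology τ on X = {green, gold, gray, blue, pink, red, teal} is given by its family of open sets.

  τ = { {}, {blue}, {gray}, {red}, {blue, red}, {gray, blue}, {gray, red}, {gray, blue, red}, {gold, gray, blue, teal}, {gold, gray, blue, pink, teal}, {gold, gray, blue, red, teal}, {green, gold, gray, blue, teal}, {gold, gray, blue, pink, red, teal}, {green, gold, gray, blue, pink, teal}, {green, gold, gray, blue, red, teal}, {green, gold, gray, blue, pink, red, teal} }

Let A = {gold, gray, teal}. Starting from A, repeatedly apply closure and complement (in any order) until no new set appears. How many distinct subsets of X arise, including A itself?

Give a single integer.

6

X∖A={green, blue, pink, red}, int(X∖A)={blue, red}, hence cl(A)={green, gold, gray, pink, teal}
Orbit (k=closure, c=complement):
  1. A     = {gold, gray, teal}
  2. kA    = {green, gold, gray, pink, teal}
  3. cA    = {green, blue, pink, red}
  4. ckA   = {blue, red}
  5. kcA   = {green, gold, blue, pink, red, teal}
  6. ckcA  = {gray}
(closed under both — stop)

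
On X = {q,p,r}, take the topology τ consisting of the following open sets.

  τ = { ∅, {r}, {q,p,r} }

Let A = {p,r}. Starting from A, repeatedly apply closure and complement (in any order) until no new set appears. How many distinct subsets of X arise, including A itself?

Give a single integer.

complement {q}; its interior ∅; cl(A) = X∖∅ = {q,p,r}
With k = closure, c = complement:
  1. A     = {p,r}
  2. kA    = {q,p,r}
  3. cA    = {q}
  4. ckA   = ∅
  5. kcA   = {q,p}
  6. ckcA  = {r}
k, c of each give nothing new

6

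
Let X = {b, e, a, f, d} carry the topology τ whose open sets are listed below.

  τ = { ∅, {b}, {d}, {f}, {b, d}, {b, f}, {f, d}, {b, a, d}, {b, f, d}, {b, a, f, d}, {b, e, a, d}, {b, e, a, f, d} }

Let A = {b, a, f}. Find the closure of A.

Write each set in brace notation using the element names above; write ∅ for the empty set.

{b, e, a, f}

complement {e, d}; its interior {d}; cl(A) = X∖{d} = {b, e, a, f}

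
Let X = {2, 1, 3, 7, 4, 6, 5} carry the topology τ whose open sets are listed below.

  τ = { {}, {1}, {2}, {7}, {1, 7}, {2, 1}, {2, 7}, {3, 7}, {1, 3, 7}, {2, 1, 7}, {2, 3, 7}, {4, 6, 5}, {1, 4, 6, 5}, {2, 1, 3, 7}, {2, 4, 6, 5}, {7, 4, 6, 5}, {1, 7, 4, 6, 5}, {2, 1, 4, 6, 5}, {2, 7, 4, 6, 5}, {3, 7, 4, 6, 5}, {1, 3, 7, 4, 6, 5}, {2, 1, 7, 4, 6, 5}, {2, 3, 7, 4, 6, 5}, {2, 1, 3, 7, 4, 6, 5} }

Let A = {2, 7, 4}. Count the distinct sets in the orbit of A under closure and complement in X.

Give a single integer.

8

closure: X∖int(X∖A) = X∖{1} = {2, 3, 7, 4, 6, 5}
Let k=closure and c=complement:
  1. A     = {2, 7, 4}
  2. kA    = {2, 3, 7, 4, 6, 5}
  3. cA    = {1, 3, 6, 5}
  4. ckA   = {1}
  5. kcA   = {1, 3, 4, 6, 5}
  6. ckcA  = {2, 7}
  7. kckcA = {2, 3, 7}
  8. ckckcA = {1, 4, 6, 5}
— saturated at 8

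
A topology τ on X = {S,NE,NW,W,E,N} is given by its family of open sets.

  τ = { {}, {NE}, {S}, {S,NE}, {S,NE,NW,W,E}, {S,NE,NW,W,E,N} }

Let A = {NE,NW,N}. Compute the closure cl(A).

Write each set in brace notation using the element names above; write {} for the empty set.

{NE,NW,W,E,N}

closure: X∖int(X∖A) = X∖{S} = {NE,NW,W,E,N}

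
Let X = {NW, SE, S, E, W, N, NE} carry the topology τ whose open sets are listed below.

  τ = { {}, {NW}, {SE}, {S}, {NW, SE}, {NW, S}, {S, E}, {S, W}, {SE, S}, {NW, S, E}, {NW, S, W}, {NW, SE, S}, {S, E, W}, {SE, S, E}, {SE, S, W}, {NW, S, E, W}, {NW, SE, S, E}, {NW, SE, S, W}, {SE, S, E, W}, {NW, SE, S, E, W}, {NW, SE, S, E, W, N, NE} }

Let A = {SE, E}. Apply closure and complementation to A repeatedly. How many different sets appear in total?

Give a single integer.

complement {NW, S, W, N, NE}; its interior {NW, S, W}; cl(A) = X∖{NW, S, W} = {SE, E, N, NE}
With k = closure, c = complement:
  1. A     = {SE, E}
  2. kA    = {SE, E, N, NE}
  3. cA    = {NW, S, W, N, NE}
  4. ckA   = {NW, S, W}
  5. kcA   = {NW, S, E, W, N, NE}
  6. ckcA  = {SE}
  7. kckcA = {SE, N, NE}
  8. ckckcA = {NW, S, E, W}
k, c of each give nothing new

8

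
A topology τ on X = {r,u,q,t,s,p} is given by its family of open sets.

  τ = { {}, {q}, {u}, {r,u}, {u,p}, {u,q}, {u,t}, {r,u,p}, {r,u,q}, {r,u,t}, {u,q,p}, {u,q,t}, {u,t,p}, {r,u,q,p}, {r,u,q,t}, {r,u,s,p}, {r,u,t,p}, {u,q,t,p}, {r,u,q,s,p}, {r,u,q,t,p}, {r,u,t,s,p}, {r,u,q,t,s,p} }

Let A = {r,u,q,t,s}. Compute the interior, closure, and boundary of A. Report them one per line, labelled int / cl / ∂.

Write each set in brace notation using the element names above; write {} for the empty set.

int(A) = {r,u,q,t}
cl(A)  = {r,u,q,t,s,p}
∂A     = {s,p}

U open, U⊆A: {}, {q}, {u}, {r,u}, {u,t}, {u,q}, {u,q,t}, {r,u,t}, {r,u,q}, {r,u,q,t}. int(A) = ⋃ = {r,u,q,t}
X∖A={p}, int(X∖A)={}, hence cl(A)={r,u,q,t,s,p}
∂A: remove int from cl → {s,p}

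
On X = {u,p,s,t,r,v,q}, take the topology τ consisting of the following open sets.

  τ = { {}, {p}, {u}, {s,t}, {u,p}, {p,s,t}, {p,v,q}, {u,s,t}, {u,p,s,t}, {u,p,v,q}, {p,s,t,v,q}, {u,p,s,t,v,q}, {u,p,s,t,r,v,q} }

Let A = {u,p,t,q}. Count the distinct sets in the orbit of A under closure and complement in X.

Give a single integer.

10

X∖A={s,r,v}, int(X∖A)={}, hence cl(A)={u,p,s,t,r,v,q}
Orbit (k=closure, c=complement):
  1. A     = {u,p,t,q}
  2. kA    = {u,p,s,t,r,v,q}
  3. cA    = {s,r,v}
  4. ckA   = {}
  5. kcA   = {s,t,r,v,q}
  6. ckcA  = {u,p}
  7. kckcA = {u,p,r,v,q}
  8. ckckcA = {s,t}
  9. kckckcA = {s,t,r}
  10. ckckckcA = {u,p,v,q}
(closed under both — stop)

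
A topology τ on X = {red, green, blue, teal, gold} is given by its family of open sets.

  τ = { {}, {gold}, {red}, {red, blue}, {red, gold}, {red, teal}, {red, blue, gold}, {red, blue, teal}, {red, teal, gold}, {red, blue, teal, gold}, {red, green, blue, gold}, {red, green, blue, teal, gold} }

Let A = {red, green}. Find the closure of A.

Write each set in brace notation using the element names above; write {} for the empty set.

cl via duality: int({blue, teal, gold}) = {gold}, so X∖{gold} = {red, green, blue, teal}

{red, green, blue, teal}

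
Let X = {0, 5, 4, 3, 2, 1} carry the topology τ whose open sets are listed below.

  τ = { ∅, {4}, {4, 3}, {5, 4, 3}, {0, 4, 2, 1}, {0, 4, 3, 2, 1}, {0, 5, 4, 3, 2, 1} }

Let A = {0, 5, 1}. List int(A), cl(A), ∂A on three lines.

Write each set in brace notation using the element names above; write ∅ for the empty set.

U open, U⊆A: ∅. int(A) = ⋃ = ∅
X∖A={4, 3, 2}, int(X∖A)={4, 3}, hence cl(A)={0, 5, 2, 1}
∂A: remove int from cl → {0, 5, 2, 1}

int(A) = ∅
cl(A)  = {0, 5, 2, 1}
∂A     = {0, 5, 2, 1}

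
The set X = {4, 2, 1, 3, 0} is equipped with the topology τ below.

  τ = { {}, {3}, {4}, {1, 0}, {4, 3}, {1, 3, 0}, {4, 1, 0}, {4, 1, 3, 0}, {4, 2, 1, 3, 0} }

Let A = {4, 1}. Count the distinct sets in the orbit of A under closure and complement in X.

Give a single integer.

10

closure: X∖int(X∖A) = X∖{3} = {4, 2, 1, 0}
Let k=closure and c=complement:
  1. A     = {4, 1}
  2. kA    = {4, 2, 1, 0}
  3. cA    = {2, 3, 0}
  4. ckA   = {3}
  5. kcA   = {2, 1, 3, 0}
  6. kckA  = {2, 3}
  7. ckcA  = {4}
  8. ckckA = {4, 1, 0}
  9. kckcA = {4, 2}
  10. ckckcA = {1, 3, 0}
— saturated at 10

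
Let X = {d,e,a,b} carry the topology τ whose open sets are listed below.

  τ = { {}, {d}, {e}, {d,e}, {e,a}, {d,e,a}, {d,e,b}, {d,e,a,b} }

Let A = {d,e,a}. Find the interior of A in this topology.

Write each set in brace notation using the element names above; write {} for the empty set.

{d,e,a}

opens ⊆ A: {}, {e}, {d}, {e,a}, {d,e}, {d,e,a}; union → int = {d,e,a}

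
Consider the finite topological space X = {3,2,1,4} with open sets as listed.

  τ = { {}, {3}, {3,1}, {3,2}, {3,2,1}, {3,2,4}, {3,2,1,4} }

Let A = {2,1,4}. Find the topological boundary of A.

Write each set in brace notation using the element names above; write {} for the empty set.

opens ⊆ A: {}; union → int = {}
complement {3}; its interior {3}; cl(A) = X∖{3} = {2,1,4}
boundary = {2,1,4} ∖ {} = {2,1,4}

{2,1,4}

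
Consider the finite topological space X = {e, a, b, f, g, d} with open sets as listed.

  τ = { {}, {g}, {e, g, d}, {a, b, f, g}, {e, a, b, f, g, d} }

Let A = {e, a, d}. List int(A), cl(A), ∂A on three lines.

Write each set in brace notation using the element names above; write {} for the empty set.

interior: largest open inside A is {} (from {})
cl via duality: int({b, f, g}) = {g}, so X∖{g} = {e, a, b, f, d}
cl∖int = {e, a, b, f, d}

int(A) = {}
cl(A)  = {e, a, b, f, d}
∂A     = {e, a, b, f, d}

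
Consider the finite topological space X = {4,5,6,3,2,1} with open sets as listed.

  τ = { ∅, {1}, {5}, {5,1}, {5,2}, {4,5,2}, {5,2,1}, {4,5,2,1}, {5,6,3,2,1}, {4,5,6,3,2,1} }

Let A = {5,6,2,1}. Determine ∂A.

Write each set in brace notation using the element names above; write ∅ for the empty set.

{4,6,3}

U open, U⊆A: ∅, {5}, {1}, {5,1}, {5,2}, {5,2,1}. int(A) = ⋃ = {5,2,1}
X∖A={4,3}, int(X∖A)=∅, hence cl(A)={4,5,6,3,2,1}
∂A: remove int from cl → {4,6,3}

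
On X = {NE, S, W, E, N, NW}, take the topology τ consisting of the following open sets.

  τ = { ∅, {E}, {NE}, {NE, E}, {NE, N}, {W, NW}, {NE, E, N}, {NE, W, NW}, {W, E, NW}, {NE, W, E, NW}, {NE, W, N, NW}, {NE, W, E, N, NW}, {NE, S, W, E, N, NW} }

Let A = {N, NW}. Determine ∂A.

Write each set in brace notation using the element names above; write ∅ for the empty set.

open subsets of A: ∅; so int(A) = ∅
closure: X∖int(X∖A) = X∖{NE, E} = {S, W, N, NW}
∂A = {S, W, N, NW} minus ∅ = {S, W, N, NW}

{S, W, N, NW}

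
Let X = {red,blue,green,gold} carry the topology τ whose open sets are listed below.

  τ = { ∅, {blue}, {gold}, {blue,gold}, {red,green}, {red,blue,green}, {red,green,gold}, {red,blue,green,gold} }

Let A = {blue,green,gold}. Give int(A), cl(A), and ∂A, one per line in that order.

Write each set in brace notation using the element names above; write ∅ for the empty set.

U open, U⊆A: ∅, {gold}, {blue}, {blue,gold}. int(A) = ⋃ = {blue,gold}
X∖A={red}, int(X∖A)=∅, hence cl(A)={red,blue,green,gold}
∂A: remove int from cl → {red,green}

int(A) = {blue,gold}
cl(A)  = {red,blue,green,gold}
∂A     = {red,green}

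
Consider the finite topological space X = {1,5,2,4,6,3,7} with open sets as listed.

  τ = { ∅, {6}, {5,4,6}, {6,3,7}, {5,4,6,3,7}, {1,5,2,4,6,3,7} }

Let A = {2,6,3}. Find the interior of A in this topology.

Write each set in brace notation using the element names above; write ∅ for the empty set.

opens ⊆ A: ∅, {6}; union → int = {6}

{6}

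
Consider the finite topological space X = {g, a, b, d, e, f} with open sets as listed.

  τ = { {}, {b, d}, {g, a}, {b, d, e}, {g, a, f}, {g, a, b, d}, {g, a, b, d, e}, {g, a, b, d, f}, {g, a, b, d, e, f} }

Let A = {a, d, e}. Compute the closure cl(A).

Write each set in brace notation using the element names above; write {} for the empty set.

cl via duality: int({g, b, f}) = {}, so X∖{} = {g, a, b, d, e, f}

{g, a, b, d, e, f}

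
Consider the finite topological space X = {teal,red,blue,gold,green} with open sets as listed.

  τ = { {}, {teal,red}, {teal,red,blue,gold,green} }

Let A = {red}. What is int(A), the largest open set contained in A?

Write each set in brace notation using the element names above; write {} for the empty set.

{}

opens ⊆ A: {}; union → int = {}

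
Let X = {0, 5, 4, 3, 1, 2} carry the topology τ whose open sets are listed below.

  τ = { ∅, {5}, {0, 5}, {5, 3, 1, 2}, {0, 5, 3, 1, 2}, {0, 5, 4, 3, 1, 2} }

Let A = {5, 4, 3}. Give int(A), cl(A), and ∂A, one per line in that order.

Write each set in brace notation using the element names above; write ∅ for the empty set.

opens ⊆ A: ∅, {5}; union → int = {5}
complement {0, 1, 2}; its interior ∅; cl(A) = X∖∅ = {0, 5, 4, 3, 1, 2}
boundary = {0, 5, 4, 3, 1, 2} ∖ {5} = {0, 4, 3, 1, 2}

int(A) = {5}
cl(A)  = {0, 5, 4, 3, 1, 2}
∂A     = {0, 4, 3, 1, 2}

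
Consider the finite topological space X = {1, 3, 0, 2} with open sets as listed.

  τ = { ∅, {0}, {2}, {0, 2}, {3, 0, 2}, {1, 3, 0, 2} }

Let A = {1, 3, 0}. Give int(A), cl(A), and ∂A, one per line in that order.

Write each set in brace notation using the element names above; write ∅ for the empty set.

U open, U⊆A: ∅, {0}. int(A) = ⋃ = {0}
X∖A={2}, int(X∖A)={2}, hence cl(A)={1, 3, 0}
∂A: remove int from cl → {1, 3}

int(A) = {0}
cl(A)  = {1, 3, 0}
∂A     = {1, 3}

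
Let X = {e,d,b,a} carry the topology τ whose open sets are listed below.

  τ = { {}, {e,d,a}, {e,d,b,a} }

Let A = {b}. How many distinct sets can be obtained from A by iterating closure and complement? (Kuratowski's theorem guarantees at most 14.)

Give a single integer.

4

cl via duality: int({e,d,a}) = {e,d,a}, so X∖{e,d,a} = {b}
Write k for closure, c for complement:
  1. A     = {b}
  2. cA    = {e,d,a}
  3. kcA   = {e,d,b,a}
  4. ckcA  = {}
applying k or c yields no new set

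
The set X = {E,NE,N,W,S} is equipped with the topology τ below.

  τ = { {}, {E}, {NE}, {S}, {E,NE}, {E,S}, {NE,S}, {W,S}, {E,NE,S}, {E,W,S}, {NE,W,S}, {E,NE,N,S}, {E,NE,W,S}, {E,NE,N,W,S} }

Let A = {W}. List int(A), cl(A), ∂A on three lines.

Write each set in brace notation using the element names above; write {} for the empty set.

int(A) = {}
cl(A)  = {W}
∂A     = {W}

opens ⊆ A: {}; union → int = {}
complement {E,NE,N,S}; its interior {E,NE,N,S}; cl(A) = X∖{E,NE,N,S} = {W}
boundary = {W} ∖ {} = {W}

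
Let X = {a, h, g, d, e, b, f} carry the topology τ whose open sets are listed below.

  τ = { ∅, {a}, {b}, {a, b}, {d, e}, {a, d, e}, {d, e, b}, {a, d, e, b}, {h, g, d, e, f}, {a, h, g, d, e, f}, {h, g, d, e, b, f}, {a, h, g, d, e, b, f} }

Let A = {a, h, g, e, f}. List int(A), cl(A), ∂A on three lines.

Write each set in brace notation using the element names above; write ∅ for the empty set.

interior: largest open inside A is {a} (from ∅, {a})
cl via duality: int({d, b}) = {b}, so X∖{b} = {a, h, g, d, e, f}
cl∖int = {h, g, d, e, f}

int(A) = {a}
cl(A)  = {a, h, g, d, e, f}
∂A     = {h, g, d, e, f}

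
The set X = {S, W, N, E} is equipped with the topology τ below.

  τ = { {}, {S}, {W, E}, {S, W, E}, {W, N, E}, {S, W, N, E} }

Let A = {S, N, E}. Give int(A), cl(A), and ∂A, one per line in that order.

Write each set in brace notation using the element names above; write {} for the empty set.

int(A) = {S}
cl(A)  = {S, W, N, E}
∂A     = {W, N, E}

opens ⊆ A: {}, {S}; union → int = {S}
complement {W}; its interior {}; cl(A) = X∖{} = {S, W, N, E}
boundary = {S, W, N, E} ∖ {S} = {W, N, E}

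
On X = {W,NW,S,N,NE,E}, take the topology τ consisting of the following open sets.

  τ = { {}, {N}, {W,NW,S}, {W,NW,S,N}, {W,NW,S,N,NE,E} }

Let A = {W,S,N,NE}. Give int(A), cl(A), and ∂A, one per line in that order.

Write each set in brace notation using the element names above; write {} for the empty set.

interior: largest open inside A is {N} (from {}, {N})
cl via duality: int({NW,E}) = {}, so X∖{} = {W,NW,S,N,NE,E}
cl∖int = {W,NW,S,NE,E}

int(A) = {N}
cl(A)  = {W,NW,S,N,NE,E}
∂A     = {W,NW,S,NE,E}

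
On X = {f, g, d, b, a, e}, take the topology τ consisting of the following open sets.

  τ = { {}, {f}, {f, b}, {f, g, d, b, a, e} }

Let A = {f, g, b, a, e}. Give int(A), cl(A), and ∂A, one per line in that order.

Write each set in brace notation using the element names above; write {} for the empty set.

int(A) = {f, b}
cl(A)  = {f, g, d, b, a, e}
∂A     = {g, d, a, e}

opens ⊆ A: {}, {f}, {f, b}; union → int = {f, b}
complement {d}; its interior {}; cl(A) = X∖{} = {f, g, d, b, a, e}
boundary = {f, g, d, b, a, e} ∖ {f, b} = {g, d, a, e}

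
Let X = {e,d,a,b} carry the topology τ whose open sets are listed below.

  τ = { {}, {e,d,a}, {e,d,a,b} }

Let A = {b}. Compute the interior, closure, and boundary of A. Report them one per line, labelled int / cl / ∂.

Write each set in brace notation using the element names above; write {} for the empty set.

int(A) = {}
cl(A)  = {b}
∂A     = {b}

opens ⊆ A: {}; union → int = {}
complement {e,d,a}; its interior {e,d,a}; cl(A) = X∖{e,d,a} = {b}
boundary = {b} ∖ {} = {b}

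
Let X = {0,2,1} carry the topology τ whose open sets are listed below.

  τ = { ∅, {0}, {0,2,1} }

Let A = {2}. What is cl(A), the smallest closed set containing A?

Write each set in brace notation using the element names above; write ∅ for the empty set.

{2,1}

cl via duality: int({0,1}) = {0}, so X∖{0} = {2,1}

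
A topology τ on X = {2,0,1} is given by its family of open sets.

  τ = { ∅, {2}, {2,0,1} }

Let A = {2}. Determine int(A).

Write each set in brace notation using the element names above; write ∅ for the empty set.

U open, U⊆A: ∅, {2}. int(A) = ⋃ = {2}

{2}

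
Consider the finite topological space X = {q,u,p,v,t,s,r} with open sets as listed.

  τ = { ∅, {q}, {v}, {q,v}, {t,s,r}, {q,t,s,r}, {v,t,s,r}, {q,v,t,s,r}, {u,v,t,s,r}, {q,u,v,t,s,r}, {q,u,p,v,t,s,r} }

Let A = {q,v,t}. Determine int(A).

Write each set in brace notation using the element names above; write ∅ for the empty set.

{q,v}

U open, U⊆A: ∅, {q}, {v}, {q,v}. int(A) = ⋃ = {q,v}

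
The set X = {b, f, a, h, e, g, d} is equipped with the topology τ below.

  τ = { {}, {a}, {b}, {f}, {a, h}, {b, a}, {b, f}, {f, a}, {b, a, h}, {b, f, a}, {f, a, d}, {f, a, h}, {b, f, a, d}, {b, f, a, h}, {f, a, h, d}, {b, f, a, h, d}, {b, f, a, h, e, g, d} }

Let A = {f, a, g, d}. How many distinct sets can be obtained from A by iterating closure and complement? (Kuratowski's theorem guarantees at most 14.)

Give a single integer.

cl via duality: int({b, h, e}) = {b}, so X∖{b} = {f, a, h, e, g, d}
Write k for closure, c for complement:
  1. A     = {f, a, g, d}
  2. kA    = {f, a, h, e, g, d}
  3. cA    = {b, h, e}
  4. ckA   = {b}
  5. kcA   = {b, h, e, g}
  6. kckA  = {b, e, g}
  7. ckcA  = {f, a, d}
  8. ckckA = {f, a, h, d}
applying k or c yields no new set

8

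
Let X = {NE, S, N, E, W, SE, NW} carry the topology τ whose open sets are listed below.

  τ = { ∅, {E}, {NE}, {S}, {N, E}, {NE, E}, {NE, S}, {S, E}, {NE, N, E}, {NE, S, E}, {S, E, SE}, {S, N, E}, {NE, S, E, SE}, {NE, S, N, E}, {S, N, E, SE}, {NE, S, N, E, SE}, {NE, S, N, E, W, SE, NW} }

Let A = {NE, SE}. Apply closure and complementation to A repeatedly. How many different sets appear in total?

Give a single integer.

8

X∖A={S, N, E, W, NW}, int(X∖A)={S, N, E}, hence cl(A)={NE, W, SE, NW}
Orbit (k=closure, c=complement):
  1. A     = {NE, SE}
  2. kA    = {NE, W, SE, NW}
  3. cA    = {S, N, E, W, NW}
  4. ckA   = {S, N, E}
  5. kcA   = {S, N, E, W, SE, NW}
  6. ckcA  = {NE}
  7. kckcA = {NE, W, NW}
  8. ckckcA = {S, N, E, SE}
(closed under both — stop)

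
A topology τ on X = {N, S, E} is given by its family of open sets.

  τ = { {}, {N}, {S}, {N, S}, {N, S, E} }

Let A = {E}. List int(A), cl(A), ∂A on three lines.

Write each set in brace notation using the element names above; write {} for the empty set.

int(A) = {}
cl(A)  = {E}
∂A     = {E}

opens ⊆ A: {}; union → int = {}
complement {N, S}; its interior {N, S}; cl(A) = X∖{N, S} = {E}
boundary = {E} ∖ {} = {E}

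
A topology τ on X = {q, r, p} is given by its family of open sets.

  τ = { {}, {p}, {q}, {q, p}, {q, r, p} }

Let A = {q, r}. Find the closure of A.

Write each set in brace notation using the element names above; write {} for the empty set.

cl via duality: int({p}) = {p}, so X∖{p} = {q, r}

{q, r}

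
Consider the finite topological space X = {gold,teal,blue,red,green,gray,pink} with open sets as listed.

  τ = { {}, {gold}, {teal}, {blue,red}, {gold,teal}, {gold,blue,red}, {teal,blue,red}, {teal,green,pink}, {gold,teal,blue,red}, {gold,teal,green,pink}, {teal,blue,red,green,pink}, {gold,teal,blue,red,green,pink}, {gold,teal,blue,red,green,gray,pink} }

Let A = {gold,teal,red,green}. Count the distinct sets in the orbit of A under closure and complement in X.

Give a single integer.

10

complement {blue,gray,pink}; its interior {}; cl(A) = X∖{} = {gold,teal,blue,red,green,gray,pink}
With k = closure, c = complement:
  1. A     = {gold,teal,red,green}
  2. kA    = {gold,teal,blue,red,green,gray,pink}
  3. cA    = {blue,gray,pink}
  4. ckA   = {}
  5. kcA   = {blue,red,green,gray,pink}
  6. ckcA  = {gold,teal}
  7. kckcA = {gold,teal,green,gray,pink}
  8. ckckcA = {blue,red}
  9. kckckcA = {blue,red,gray}
  10. ckckckcA = {gold,teal,green,pink}
k, c of each give nothing new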